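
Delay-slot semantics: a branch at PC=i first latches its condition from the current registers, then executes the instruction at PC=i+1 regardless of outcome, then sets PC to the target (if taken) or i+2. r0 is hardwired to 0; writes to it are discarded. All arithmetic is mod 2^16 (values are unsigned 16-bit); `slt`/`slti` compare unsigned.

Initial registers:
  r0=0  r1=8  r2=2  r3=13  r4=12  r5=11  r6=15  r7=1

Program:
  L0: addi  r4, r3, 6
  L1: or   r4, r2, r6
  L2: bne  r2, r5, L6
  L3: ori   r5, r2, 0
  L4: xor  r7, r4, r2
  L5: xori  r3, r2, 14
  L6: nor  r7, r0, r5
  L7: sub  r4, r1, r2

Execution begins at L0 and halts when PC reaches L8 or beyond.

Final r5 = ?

[0] addi  r4, r3, 6  →  {r0:0, r1:8, r2:2, r3:13, r4:19, r5:11, r6:15, r7:1}
[1] or   r4, r2, r6  →  {r0:0, r1:8, r2:2, r3:13, r4:15, r5:11, r6:15, r7:1}
[2] bne  r2, r5, L6  →  {r0:0, r1:8, r2:2, r3:13, r4:15, r5:11, r6:15, r7:1}  ⟨branch taken⟩
[3] ori   r5, r2, 0  →  {r0:0, r1:8, r2:2, r3:13, r4:15, r5:2, r6:15, r7:1}
[6] nor  r7, r0, r5  →  {r0:0, r1:8, r2:2, r3:13, r4:15, r5:2, r6:15, r7:65533}
[7] sub  r4, r1, r2  →  {r0:0, r1:8, r2:2, r3:13, r4:6, r5:2, r6:15, r7:65533}

2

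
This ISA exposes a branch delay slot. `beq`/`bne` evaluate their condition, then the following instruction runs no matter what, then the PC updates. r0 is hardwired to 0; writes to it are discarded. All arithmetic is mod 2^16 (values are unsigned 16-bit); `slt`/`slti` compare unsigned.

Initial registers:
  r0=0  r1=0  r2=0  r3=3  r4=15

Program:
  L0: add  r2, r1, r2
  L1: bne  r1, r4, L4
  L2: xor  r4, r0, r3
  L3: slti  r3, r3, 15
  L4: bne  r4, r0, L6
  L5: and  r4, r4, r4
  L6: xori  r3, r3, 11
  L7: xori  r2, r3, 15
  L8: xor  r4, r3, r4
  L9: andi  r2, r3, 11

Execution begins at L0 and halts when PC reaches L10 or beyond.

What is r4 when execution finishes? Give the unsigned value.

  step pc=0: add  r2, r1, r2  regs=(0,0,0,3,15)
  step pc=1: bne  r1, r4, L4  cond=T  regs=(0,0,0,3,15)
  step pc=2: xor  r4, r0, r3  regs=(0,0,0,3,3)
  step pc=4: bne  r4, r0, L6  cond=T  regs=(0,0,0,3,3)
  step pc=5: and  r4, r4, r4  regs=(0,0,0,3,3)
  step pc=6: xori  r3, r3, 11  regs=(0,0,0,8,3)
  step pc=7: xori  r2, r3, 15  regs=(0,0,7,8,3)
  step pc=8: xor  r4, r3, r4  regs=(0,0,7,8,11)
  step pc=9: andi  r2, r3, 11  regs=(0,0,8,8,11)

11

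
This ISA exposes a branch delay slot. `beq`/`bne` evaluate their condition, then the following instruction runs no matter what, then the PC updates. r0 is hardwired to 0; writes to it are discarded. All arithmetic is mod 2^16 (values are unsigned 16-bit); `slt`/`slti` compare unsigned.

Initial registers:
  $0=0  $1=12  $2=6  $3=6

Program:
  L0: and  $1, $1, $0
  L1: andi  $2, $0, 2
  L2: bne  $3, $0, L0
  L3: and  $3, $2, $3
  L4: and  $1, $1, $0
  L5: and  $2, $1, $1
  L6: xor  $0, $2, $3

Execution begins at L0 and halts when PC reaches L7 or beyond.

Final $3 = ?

  step pc=0: and  $1, $1, $0  regs=(0,0,6,6)
  step pc=1: andi  $2, $0, 2  regs=(0,0,0,6)
  step pc=2: bne  $3, $0, L0  cond=T  regs=(0,0,0,6)
  step pc=3: and  $3, $2, $3  regs=(0,0,0,0)
  step pc=0: and  $1, $1, $0  regs=(0,0,0,0)
  step pc=1: andi  $2, $0, 2  regs=(0,0,0,0)
  step pc=2: bne  $3, $0, L0  cond=F  regs=(0,0,0,0)
  step pc=3: and  $3, $2, $3  regs=(0,0,0,0)
  step pc=4: and  $1, $1, $0  regs=(0,0,0,0)
  step pc=5: and  $2, $1, $1  regs=(0,0,0,0)
  step pc=6: xor  $0, $2, $3  regs=(0,0,0,0)

0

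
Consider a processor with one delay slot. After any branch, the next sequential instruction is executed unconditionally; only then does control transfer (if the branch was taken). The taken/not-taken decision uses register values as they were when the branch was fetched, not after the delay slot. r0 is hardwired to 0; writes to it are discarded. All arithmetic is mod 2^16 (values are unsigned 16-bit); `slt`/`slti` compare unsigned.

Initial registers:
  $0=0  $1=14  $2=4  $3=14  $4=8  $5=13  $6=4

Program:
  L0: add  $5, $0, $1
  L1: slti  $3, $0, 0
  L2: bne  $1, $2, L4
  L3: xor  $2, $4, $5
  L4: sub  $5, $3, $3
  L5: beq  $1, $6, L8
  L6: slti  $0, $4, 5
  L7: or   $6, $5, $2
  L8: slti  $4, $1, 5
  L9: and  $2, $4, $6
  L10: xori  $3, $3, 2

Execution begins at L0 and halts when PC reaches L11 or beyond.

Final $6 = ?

#0 add  $5, $0, $1 ; 0/14/4/14/8/14/4
#1 slti  $3, $0, 0 ; 0/14/4/0/8/14/4
#2 bne  $1, $2, L4 ; 0/14/4/0/8/14/4 ; →target
#3 xor  $2, $4, $5 ; 0/14/6/0/8/14/4
#4 sub  $5, $3, $3 ; 0/14/6/0/8/0/4
#5 beq  $1, $6, L8 ; 0/14/6/0/8/0/4 ; →fallthru
#6 slti  $0, $4, 5 ; 0/14/6/0/8/0/4
#7 or   $6, $5, $2 ; 0/14/6/0/8/0/6
#8 slti  $4, $1, 5 ; 0/14/6/0/0/0/6
#9 and  $2, $4, $6 ; 0/14/0/0/0/0/6
#10 xori  $3, $3, 2 ; 0/14/0/2/0/0/6

6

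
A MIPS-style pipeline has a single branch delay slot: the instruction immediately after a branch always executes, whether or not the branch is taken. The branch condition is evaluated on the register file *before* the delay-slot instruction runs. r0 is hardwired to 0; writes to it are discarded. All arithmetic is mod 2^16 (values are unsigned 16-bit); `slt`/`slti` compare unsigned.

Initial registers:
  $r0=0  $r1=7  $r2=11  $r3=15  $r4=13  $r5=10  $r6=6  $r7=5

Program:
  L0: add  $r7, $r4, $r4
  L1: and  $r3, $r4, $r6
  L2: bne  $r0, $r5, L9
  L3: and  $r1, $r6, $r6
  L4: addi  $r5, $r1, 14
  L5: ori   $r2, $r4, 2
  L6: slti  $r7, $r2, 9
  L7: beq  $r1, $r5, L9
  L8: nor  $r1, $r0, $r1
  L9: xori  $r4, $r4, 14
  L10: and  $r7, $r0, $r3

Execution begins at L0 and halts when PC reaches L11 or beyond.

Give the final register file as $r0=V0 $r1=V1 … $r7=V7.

#0 add  $r7, $r4, $r4 ; 0/7/11/15/13/10/6/26
#1 and  $r3, $r4, $r6 ; 0/7/11/4/13/10/6/26
#2 bne  $r0, $r5, L9 ; 0/7/11/4/13/10/6/26 ; →target
#3 and  $r1, $r6, $r6 ; 0/6/11/4/13/10/6/26
#9 xori  $r4, $r4, 14 ; 0/6/11/4/3/10/6/26
#10 and  $r7, $r0, $r3 ; 0/6/11/4/3/10/6/0

$r0=0 $r1=6 $r2=11 $r3=4 $r4=3 $r5=10 $r6=6 $r7=0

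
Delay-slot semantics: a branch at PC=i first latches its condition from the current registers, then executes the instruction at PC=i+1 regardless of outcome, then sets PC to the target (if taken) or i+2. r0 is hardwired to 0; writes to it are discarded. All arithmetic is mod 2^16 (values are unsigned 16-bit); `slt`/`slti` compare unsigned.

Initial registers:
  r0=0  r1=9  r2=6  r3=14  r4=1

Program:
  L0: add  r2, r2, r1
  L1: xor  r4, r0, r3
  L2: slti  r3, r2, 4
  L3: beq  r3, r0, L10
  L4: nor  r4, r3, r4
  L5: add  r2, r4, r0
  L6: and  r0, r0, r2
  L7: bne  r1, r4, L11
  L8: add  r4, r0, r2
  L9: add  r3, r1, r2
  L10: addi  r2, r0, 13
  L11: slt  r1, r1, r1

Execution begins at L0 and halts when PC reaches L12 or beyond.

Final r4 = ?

  step pc=0: add  r2, r2, r1  regs=(0,9,15,14,1)
  step pc=1: xor  r4, r0, r3  regs=(0,9,15,14,14)
  step pc=2: slti  r3, r2, 4  regs=(0,9,15,0,14)
  step pc=3: beq  r3, r0, L10  cond=T  regs=(0,9,15,0,14)
  step pc=4: nor  r4, r3, r4  regs=(0,9,15,0,65521)
  step pc=10: addi  r2, r0, 13  regs=(0,9,13,0,65521)
  step pc=11: slt  r1, r1, r1  regs=(0,0,13,0,65521)

65521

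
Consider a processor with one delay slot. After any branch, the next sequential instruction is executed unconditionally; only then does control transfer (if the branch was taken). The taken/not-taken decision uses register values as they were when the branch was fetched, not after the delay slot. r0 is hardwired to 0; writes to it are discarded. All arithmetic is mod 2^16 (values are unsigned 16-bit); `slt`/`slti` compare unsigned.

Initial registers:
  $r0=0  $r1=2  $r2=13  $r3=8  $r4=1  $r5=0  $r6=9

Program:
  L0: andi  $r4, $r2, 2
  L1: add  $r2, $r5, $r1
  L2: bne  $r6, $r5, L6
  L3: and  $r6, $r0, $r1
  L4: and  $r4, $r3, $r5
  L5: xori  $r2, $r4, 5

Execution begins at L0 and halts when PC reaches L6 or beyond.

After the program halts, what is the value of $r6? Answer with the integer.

0

PC=0  andi  $r4, $r2, 2      | $r0=0 $r1=2 $r2=13 $r3=8 $r4=0 $r5=0 $r6=9
PC=1  add  $r2, $r5, $r1     | $r0=0 $r1=2 $r2=2 $r3=8 $r4=0 $r5=0 $r6=9
PC=2  bne  $r6, $r5, L6      | $r0=0 $r1=2 $r2=2 $r3=8 $r4=0 $r5=0 $r6=9  [TAKEN]
PC=3  and  $r6, $r0, $r1     | $r0=0 $r1=2 $r2=2 $r3=8 $r4=0 $r5=0 $r6=0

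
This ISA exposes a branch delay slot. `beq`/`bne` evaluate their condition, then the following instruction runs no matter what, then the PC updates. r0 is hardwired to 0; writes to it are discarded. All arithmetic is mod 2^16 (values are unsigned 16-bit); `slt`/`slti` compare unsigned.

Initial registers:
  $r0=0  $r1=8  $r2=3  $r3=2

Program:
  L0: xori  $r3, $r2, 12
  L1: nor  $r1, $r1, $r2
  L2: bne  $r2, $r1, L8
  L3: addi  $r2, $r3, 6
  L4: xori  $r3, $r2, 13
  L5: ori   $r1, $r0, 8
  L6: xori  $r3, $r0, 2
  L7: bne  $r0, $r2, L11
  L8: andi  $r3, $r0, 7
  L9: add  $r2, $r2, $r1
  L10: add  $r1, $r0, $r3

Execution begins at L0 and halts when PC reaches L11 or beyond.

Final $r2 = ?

#0 xori  $r3, $r2, 12 ; 0/8/3/15
#1 nor  $r1, $r1, $r2 ; 0/65524/3/15
#2 bne  $r2, $r1, L8 ; 0/65524/3/15 ; →target
#3 addi  $r2, $r3, 6 ; 0/65524/21/15
#8 andi  $r3, $r0, 7 ; 0/65524/21/0
#9 add  $r2, $r2, $r1 ; 0/65524/9/0
#10 add  $r1, $r0, $r3 ; 0/0/9/0

9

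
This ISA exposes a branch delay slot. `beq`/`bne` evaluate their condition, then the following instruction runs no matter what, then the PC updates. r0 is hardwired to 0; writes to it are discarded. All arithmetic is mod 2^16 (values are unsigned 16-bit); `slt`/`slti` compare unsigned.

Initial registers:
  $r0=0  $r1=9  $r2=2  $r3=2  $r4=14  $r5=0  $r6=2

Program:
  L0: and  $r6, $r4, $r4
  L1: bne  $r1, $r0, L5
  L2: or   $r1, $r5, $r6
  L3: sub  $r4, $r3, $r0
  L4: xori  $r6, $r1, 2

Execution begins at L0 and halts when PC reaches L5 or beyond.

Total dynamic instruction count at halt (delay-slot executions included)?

#0 and  $r6, $r4, $r4 ; 0/9/2/2/14/0/14
#1 bne  $r1, $r0, L5 ; 0/9/2/2/14/0/14 ; →target
#2 or   $r1, $r5, $r6 ; 0/14/2/2/14/0/14

3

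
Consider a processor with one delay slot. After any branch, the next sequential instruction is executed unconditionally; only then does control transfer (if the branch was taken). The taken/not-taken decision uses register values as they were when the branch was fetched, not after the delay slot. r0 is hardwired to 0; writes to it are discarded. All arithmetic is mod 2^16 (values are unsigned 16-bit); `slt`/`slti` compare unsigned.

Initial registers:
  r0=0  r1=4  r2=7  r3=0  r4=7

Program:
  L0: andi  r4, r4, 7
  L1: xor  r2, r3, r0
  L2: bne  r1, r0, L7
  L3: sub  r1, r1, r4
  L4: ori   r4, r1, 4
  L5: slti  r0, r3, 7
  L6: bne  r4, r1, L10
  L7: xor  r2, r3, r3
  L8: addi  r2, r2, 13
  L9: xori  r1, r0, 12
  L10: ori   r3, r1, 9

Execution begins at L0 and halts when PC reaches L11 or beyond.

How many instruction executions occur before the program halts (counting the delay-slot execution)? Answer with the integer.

8

[0] andi  r4, r4, 7  →  {r0:0, r1:4, r2:7, r3:0, r4:7}
[1] xor  r2, r3, r0  →  {r0:0, r1:4, r2:0, r3:0, r4:7}
[2] bne  r1, r0, L7  →  {r0:0, r1:4, r2:0, r3:0, r4:7}  ⟨branch taken⟩
[3] sub  r1, r1, r4  →  {r0:0, r1:65533, r2:0, r3:0, r4:7}
[7] xor  r2, r3, r3  →  {r0:0, r1:65533, r2:0, r3:0, r4:7}
[8] addi  r2, r2, 13  →  {r0:0, r1:65533, r2:13, r3:0, r4:7}
[9] xori  r1, r0, 12  →  {r0:0, r1:12, r2:13, r3:0, r4:7}
[10] ori   r3, r1, 9  →  {r0:0, r1:12, r2:13, r3:13, r4:7}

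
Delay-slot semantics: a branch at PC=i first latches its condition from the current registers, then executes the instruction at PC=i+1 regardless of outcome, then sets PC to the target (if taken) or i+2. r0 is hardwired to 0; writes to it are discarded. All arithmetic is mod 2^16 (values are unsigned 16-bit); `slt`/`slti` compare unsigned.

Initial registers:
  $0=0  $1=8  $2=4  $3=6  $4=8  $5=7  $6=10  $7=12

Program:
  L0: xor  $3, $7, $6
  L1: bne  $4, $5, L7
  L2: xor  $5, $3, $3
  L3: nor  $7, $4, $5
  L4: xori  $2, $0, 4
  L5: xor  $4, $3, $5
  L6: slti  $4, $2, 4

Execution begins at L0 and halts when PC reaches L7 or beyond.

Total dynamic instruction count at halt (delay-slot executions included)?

3

PC=0  xor  $3, $7, $6        | $0=0 $1=8 $2=4 $3=6 $4=8 $5=7 $6=10 $7=12
PC=1  bne  $4, $5, L7        | $0=0 $1=8 $2=4 $3=6 $4=8 $5=7 $6=10 $7=12  [TAKEN]
PC=2  xor  $5, $3, $3        | $0=0 $1=8 $2=4 $3=6 $4=8 $5=0 $6=10 $7=12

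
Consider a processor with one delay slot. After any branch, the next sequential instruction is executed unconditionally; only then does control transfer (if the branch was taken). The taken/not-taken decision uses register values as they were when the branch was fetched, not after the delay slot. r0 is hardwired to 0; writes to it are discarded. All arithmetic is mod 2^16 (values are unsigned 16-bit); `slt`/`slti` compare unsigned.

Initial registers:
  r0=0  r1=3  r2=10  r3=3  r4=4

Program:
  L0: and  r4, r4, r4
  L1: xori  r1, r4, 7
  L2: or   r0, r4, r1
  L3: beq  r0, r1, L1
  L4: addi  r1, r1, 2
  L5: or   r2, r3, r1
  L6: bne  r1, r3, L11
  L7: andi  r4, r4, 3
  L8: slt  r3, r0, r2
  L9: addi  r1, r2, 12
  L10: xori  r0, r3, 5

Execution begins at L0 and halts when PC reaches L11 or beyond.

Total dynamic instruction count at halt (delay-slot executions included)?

8

[0] and  r4, r4, r4  →  {r0:0, r1:3, r2:10, r3:3, r4:4}
[1] xori  r1, r4, 7  →  {r0:0, r1:3, r2:10, r3:3, r4:4}
[2] or   r0, r4, r1  →  {r0:0, r1:3, r2:10, r3:3, r4:4}
[3] beq  r0, r1, L1  →  {r0:0, r1:3, r2:10, r3:3, r4:4}  ⟨branch fallthrough⟩
[4] addi  r1, r1, 2  →  {r0:0, r1:5, r2:10, r3:3, r4:4}
[5] or   r2, r3, r1  →  {r0:0, r1:5, r2:7, r3:3, r4:4}
[6] bne  r1, r3, L11  →  {r0:0, r1:5, r2:7, r3:3, r4:4}  ⟨branch taken⟩
[7] andi  r4, r4, 3  →  {r0:0, r1:5, r2:7, r3:3, r4:0}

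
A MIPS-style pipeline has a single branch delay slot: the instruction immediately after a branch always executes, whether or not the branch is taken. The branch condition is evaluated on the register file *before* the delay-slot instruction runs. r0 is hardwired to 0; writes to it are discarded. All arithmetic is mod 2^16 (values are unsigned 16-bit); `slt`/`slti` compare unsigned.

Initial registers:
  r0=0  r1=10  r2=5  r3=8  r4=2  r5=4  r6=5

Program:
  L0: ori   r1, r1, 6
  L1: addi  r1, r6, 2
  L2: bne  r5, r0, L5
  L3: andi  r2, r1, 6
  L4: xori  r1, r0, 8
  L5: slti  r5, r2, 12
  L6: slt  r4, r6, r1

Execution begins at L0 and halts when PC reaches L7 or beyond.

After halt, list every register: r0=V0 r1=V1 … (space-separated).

PC=0  ori   r1, r1, 6        | r0=0 r1=14 r2=5 r3=8 r4=2 r5=4 r6=5
PC=1  addi  r1, r6, 2        | r0=0 r1=7 r2=5 r3=8 r4=2 r5=4 r6=5
PC=2  bne  r5, r0, L5        | r0=0 r1=7 r2=5 r3=8 r4=2 r5=4 r6=5  [TAKEN]
PC=3  andi  r2, r1, 6        | r0=0 r1=7 r2=6 r3=8 r4=2 r5=4 r6=5
PC=5  slti  r5, r2, 12       | r0=0 r1=7 r2=6 r3=8 r4=2 r5=1 r6=5
PC=6  slt  r4, r6, r1        | r0=0 r1=7 r2=6 r3=8 r4=1 r5=1 r6=5

r0=0 r1=7 r2=6 r3=8 r4=1 r5=1 r6=5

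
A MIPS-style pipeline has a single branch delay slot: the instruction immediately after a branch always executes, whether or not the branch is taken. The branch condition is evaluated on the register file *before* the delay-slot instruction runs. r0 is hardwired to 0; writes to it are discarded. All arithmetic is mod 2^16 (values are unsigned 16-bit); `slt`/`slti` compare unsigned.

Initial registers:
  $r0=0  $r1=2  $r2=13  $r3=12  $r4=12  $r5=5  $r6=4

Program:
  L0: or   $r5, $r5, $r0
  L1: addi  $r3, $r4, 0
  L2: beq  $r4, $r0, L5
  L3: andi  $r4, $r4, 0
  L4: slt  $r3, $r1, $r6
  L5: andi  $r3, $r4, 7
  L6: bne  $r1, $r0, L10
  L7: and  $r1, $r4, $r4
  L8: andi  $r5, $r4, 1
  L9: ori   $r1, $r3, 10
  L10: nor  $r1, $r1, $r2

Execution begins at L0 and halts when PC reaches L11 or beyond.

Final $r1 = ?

  step pc=0: or   $r5, $r5, $r0  regs=(0,2,13,12,12,5,4)
  step pc=1: addi  $r3, $r4, 0  regs=(0,2,13,12,12,5,4)
  step pc=2: beq  $r4, $r0, L5  cond=F  regs=(0,2,13,12,12,5,4)
  step pc=3: andi  $r4, $r4, 0  regs=(0,2,13,12,0,5,4)
  step pc=4: slt  $r3, $r1, $r6  regs=(0,2,13,1,0,5,4)
  step pc=5: andi  $r3, $r4, 7  regs=(0,2,13,0,0,5,4)
  step pc=6: bne  $r1, $r0, L10  cond=T  regs=(0,2,13,0,0,5,4)
  step pc=7: and  $r1, $r4, $r4  regs=(0,0,13,0,0,5,4)
  step pc=10: nor  $r1, $r1, $r2  regs=(0,65522,13,0,0,5,4)

65522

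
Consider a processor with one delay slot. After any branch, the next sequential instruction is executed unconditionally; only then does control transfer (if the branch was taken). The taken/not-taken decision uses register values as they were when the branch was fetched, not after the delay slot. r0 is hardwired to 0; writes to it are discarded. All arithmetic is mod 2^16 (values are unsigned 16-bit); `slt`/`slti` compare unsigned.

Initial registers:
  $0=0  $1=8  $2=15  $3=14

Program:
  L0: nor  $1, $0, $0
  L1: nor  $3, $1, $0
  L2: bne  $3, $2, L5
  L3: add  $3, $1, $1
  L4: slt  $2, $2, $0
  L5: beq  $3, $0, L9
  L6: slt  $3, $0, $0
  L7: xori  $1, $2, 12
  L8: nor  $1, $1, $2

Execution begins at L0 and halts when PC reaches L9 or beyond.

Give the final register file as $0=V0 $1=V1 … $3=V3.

$0=0 $1=65520 $2=15 $3=0

[0] nor  $1, $0, $0  →  {$0:0, $1:65535, $2:15, $3:14}
[1] nor  $3, $1, $0  →  {$0:0, $1:65535, $2:15, $3:0}
[2] bne  $3, $2, L5  →  {$0:0, $1:65535, $2:15, $3:0}  ⟨branch taken⟩
[3] add  $3, $1, $1  →  {$0:0, $1:65535, $2:15, $3:65534}
[5] beq  $3, $0, L9  →  {$0:0, $1:65535, $2:15, $3:65534}  ⟨branch fallthrough⟩
[6] slt  $3, $0, $0  →  {$0:0, $1:65535, $2:15, $3:0}
[7] xori  $1, $2, 12  →  {$0:0, $1:3, $2:15, $3:0}
[8] nor  $1, $1, $2  →  {$0:0, $1:65520, $2:15, $3:0}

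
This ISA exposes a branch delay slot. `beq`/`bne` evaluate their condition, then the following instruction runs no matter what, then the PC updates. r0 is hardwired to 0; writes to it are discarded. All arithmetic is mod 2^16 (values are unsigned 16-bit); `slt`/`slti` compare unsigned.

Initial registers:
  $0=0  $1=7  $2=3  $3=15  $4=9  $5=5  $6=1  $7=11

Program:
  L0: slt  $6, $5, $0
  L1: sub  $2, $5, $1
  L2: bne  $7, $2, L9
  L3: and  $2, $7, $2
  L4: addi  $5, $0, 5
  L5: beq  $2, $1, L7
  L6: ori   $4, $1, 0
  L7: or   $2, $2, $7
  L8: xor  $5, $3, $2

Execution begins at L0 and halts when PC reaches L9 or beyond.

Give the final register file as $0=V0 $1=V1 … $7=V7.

#0 slt  $6, $5, $0 ; 0/7/3/15/9/5/0/11
#1 sub  $2, $5, $1 ; 0/7/65534/15/9/5/0/11
#2 bne  $7, $2, L9 ; 0/7/65534/15/9/5/0/11 ; →target
#3 and  $2, $7, $2 ; 0/7/10/15/9/5/0/11

$0=0 $1=7 $2=10 $3=15 $4=9 $5=5 $6=0 $7=11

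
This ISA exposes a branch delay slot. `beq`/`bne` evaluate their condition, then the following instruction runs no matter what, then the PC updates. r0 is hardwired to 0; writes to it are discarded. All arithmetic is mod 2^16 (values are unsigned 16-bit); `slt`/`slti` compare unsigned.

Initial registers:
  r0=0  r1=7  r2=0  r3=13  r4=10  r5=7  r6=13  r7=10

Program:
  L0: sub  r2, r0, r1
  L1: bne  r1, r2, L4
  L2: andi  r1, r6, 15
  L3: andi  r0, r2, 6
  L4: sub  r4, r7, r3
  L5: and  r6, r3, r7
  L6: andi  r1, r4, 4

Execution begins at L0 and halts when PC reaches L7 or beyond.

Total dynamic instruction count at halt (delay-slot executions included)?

  step pc=0: sub  r2, r0, r1  regs=(0,7,65529,13,10,7,13,10)
  step pc=1: bne  r1, r2, L4  cond=T  regs=(0,7,65529,13,10,7,13,10)
  step pc=2: andi  r1, r6, 15  regs=(0,13,65529,13,10,7,13,10)
  step pc=4: sub  r4, r7, r3  regs=(0,13,65529,13,65533,7,13,10)
  step pc=5: and  r6, r3, r7  regs=(0,13,65529,13,65533,7,8,10)
  step pc=6: andi  r1, r4, 4  regs=(0,4,65529,13,65533,7,8,10)

6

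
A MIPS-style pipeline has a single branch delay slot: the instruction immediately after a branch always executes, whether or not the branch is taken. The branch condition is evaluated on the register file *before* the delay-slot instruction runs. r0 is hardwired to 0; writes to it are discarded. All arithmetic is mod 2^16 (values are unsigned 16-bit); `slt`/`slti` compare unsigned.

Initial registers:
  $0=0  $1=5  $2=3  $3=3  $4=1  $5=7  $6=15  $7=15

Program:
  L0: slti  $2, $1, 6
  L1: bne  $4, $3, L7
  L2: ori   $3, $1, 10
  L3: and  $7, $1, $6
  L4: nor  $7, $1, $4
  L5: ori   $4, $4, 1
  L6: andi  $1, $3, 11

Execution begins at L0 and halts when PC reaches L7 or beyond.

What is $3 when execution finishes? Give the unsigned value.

  step pc=0: slti  $2, $1, 6  regs=(0,5,1,3,1,7,15,15)
  step pc=1: bne  $4, $3, L7  cond=T  regs=(0,5,1,3,1,7,15,15)
  step pc=2: ori   $3, $1, 10  regs=(0,5,1,15,1,7,15,15)

15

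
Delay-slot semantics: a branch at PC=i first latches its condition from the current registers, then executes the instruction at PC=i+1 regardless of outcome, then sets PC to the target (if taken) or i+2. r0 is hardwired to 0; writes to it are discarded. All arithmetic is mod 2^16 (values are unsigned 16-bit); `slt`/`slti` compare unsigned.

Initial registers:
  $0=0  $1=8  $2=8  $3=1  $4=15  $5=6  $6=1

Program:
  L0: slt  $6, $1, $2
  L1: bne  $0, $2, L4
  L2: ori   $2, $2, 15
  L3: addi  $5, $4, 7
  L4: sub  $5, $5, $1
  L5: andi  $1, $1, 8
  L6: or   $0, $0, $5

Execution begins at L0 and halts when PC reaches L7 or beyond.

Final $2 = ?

15

#0 slt  $6, $1, $2 ; 0/8/8/1/15/6/0
#1 bne  $0, $2, L4 ; 0/8/8/1/15/6/0 ; →target
#2 ori   $2, $2, 15 ; 0/8/15/1/15/6/0
#4 sub  $5, $5, $1 ; 0/8/15/1/15/65534/0
#5 andi  $1, $1, 8 ; 0/8/15/1/15/65534/0
#6 or   $0, $0, $5 ; 0/8/15/1/15/65534/0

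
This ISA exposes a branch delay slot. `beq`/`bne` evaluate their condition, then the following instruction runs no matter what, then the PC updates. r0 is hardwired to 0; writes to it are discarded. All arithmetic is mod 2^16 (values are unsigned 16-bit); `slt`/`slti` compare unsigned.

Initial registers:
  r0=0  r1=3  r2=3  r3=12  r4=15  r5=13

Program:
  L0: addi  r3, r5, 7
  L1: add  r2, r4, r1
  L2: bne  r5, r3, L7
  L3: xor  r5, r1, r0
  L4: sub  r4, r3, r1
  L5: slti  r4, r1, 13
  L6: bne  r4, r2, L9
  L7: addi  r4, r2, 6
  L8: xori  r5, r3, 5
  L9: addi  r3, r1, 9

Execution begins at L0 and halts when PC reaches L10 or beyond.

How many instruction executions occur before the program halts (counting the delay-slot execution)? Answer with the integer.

7

[0] addi  r3, r5, 7  →  {r0:0, r1:3, r2:3, r3:20, r4:15, r5:13}
[1] add  r2, r4, r1  →  {r0:0, r1:3, r2:18, r3:20, r4:15, r5:13}
[2] bne  r5, r3, L7  →  {r0:0, r1:3, r2:18, r3:20, r4:15, r5:13}  ⟨branch taken⟩
[3] xor  r5, r1, r0  →  {r0:0, r1:3, r2:18, r3:20, r4:15, r5:3}
[7] addi  r4, r2, 6  →  {r0:0, r1:3, r2:18, r3:20, r4:24, r5:3}
[8] xori  r5, r3, 5  →  {r0:0, r1:3, r2:18, r3:20, r4:24, r5:17}
[9] addi  r3, r1, 9  →  {r0:0, r1:3, r2:18, r3:12, r4:24, r5:17}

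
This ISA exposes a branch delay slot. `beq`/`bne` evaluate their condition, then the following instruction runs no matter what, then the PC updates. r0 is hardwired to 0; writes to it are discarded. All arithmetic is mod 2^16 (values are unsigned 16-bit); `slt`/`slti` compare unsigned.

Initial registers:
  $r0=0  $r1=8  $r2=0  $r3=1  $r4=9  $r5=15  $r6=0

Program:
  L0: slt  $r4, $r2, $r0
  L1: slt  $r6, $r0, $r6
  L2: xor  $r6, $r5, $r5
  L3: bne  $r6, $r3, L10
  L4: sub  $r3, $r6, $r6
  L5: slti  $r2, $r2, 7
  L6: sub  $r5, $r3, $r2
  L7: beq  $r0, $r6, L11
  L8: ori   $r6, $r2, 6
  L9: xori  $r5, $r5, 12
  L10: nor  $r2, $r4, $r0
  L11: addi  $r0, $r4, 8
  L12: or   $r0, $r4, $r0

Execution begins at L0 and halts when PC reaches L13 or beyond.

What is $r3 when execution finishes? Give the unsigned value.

#0 slt  $r4, $r2, $r0 ; 0/8/0/1/0/15/0
#1 slt  $r6, $r0, $r6 ; 0/8/0/1/0/15/0
#2 xor  $r6, $r5, $r5 ; 0/8/0/1/0/15/0
#3 bne  $r6, $r3, L10 ; 0/8/0/1/0/15/0 ; →target
#4 sub  $r3, $r6, $r6 ; 0/8/0/0/0/15/0
#10 nor  $r2, $r4, $r0 ; 0/8/65535/0/0/15/0
#11 addi  $r0, $r4, 8 ; 0/8/65535/0/0/15/0
#12 or   $r0, $r4, $r0 ; 0/8/65535/0/0/15/0

0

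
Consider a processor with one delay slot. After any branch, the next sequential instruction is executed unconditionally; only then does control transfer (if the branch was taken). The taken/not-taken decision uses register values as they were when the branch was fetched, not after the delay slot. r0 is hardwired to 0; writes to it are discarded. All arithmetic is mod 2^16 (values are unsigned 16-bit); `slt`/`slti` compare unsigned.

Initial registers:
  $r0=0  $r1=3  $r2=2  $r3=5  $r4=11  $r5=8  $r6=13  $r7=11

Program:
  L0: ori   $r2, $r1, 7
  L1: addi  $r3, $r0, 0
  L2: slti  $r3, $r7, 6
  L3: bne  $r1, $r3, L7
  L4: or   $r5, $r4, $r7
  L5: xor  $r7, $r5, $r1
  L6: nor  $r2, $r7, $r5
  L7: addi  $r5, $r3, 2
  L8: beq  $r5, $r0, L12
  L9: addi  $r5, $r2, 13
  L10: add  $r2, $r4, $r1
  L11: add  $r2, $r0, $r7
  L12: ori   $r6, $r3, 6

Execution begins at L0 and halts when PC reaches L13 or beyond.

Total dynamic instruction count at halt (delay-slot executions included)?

11

[0] ori   $r2, $r1, 7  →  {$r0:0, $r1:3, $r2:7, $r3:5, $r4:11, $r5:8, $r6:13, $r7:11}
[1] addi  $r3, $r0, 0  →  {$r0:0, $r1:3, $r2:7, $r3:0, $r4:11, $r5:8, $r6:13, $r7:11}
[2] slti  $r3, $r7, 6  →  {$r0:0, $r1:3, $r2:7, $r3:0, $r4:11, $r5:8, $r6:13, $r7:11}
[3] bne  $r1, $r3, L7  →  {$r0:0, $r1:3, $r2:7, $r3:0, $r4:11, $r5:8, $r6:13, $r7:11}  ⟨branch taken⟩
[4] or   $r5, $r4, $r7  →  {$r0:0, $r1:3, $r2:7, $r3:0, $r4:11, $r5:11, $r6:13, $r7:11}
[7] addi  $r5, $r3, 2  →  {$r0:0, $r1:3, $r2:7, $r3:0, $r4:11, $r5:2, $r6:13, $r7:11}
[8] beq  $r5, $r0, L12  →  {$r0:0, $r1:3, $r2:7, $r3:0, $r4:11, $r5:2, $r6:13, $r7:11}  ⟨branch fallthrough⟩
[9] addi  $r5, $r2, 13  →  {$r0:0, $r1:3, $r2:7, $r3:0, $r4:11, $r5:20, $r6:13, $r7:11}
[10] add  $r2, $r4, $r1  →  {$r0:0, $r1:3, $r2:14, $r3:0, $r4:11, $r5:20, $r6:13, $r7:11}
[11] add  $r2, $r0, $r7  →  {$r0:0, $r1:3, $r2:11, $r3:0, $r4:11, $r5:20, $r6:13, $r7:11}
[12] ori   $r6, $r3, 6  →  {$r0:0, $r1:3, $r2:11, $r3:0, $r4:11, $r5:20, $r6:6, $r7:11}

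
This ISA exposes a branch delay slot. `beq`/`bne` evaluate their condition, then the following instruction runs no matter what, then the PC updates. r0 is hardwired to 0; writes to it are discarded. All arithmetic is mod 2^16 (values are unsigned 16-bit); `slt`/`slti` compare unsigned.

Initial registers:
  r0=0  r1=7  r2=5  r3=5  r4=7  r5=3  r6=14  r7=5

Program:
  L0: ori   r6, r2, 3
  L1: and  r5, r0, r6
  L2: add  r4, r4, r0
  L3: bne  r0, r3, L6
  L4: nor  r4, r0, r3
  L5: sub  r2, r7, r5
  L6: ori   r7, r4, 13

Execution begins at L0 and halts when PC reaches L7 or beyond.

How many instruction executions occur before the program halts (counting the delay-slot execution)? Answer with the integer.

6

  step pc=0: ori   r6, r2, 3  regs=(0,7,5,5,7,3,7,5)
  step pc=1: and  r5, r0, r6  regs=(0,7,5,5,7,0,7,5)
  step pc=2: add  r4, r4, r0  regs=(0,7,5,5,7,0,7,5)
  step pc=3: bne  r0, r3, L6  cond=T  regs=(0,7,5,5,7,0,7,5)
  step pc=4: nor  r4, r0, r3  regs=(0,7,5,5,65530,0,7,5)
  step pc=6: ori   r7, r4, 13  regs=(0,7,5,5,65530,0,7,65535)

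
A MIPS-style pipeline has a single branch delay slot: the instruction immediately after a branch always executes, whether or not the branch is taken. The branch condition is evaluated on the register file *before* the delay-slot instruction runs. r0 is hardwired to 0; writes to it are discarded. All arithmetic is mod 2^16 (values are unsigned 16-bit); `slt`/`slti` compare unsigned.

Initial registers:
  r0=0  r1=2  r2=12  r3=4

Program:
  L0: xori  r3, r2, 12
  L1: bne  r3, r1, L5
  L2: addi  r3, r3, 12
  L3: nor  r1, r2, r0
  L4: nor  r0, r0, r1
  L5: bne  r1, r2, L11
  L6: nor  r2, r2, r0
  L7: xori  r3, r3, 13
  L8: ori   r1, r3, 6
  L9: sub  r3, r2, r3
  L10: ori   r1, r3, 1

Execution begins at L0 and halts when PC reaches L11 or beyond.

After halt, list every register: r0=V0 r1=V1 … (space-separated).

  step pc=0: xori  r3, r2, 12  regs=(0,2,12,0)
  step pc=1: bne  r3, r1, L5  cond=T  regs=(0,2,12,0)
  step pc=2: addi  r3, r3, 12  regs=(0,2,12,12)
  step pc=5: bne  r1, r2, L11  cond=T  regs=(0,2,12,12)
  step pc=6: nor  r2, r2, r0  regs=(0,2,65523,12)

r0=0 r1=2 r2=65523 r3=12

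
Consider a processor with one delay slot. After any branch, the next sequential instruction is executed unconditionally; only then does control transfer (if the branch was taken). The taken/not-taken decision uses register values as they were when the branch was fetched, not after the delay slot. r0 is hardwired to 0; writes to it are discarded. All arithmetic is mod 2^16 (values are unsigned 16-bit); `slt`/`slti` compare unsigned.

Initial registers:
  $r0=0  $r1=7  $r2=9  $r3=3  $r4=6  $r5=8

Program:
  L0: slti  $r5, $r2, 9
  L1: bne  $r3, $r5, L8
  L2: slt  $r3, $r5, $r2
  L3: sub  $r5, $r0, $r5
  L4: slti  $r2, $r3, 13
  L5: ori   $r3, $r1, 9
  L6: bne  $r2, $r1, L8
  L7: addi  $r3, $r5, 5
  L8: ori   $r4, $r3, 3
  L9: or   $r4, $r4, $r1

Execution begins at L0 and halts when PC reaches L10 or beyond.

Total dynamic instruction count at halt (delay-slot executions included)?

PC=0  slti  $r5, $r2, 9      | $r0=0 $r1=7 $r2=9 $r3=3 $r4=6 $r5=0
PC=1  bne  $r3, $r5, L8      | $r0=0 $r1=7 $r2=9 $r3=3 $r4=6 $r5=0  [TAKEN]
PC=2  slt  $r3, $r5, $r2     | $r0=0 $r1=7 $r2=9 $r3=1 $r4=6 $r5=0
PC=8  ori   $r4, $r3, 3      | $r0=0 $r1=7 $r2=9 $r3=1 $r4=3 $r5=0
PC=9  or   $r4, $r4, $r1     | $r0=0 $r1=7 $r2=9 $r3=1 $r4=7 $r5=0

5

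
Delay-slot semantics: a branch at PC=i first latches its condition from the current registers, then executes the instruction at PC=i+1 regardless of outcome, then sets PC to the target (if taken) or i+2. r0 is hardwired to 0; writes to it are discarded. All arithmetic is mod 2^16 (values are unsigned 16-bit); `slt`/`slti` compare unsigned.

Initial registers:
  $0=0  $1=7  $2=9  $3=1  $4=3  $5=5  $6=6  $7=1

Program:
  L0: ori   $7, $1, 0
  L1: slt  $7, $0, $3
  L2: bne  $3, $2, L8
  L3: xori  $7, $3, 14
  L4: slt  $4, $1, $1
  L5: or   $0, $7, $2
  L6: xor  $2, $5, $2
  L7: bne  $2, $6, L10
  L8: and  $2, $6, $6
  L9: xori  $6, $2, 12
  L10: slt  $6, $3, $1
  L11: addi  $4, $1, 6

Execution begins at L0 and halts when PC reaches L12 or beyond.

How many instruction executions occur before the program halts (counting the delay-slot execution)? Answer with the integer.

8

PC=0  ori   $7, $1, 0        | $0=0 $1=7 $2=9 $3=1 $4=3 $5=5 $6=6 $7=7
PC=1  slt  $7, $0, $3        | $0=0 $1=7 $2=9 $3=1 $4=3 $5=5 $6=6 $7=1
PC=2  bne  $3, $2, L8        | $0=0 $1=7 $2=9 $3=1 $4=3 $5=5 $6=6 $7=1  [TAKEN]
PC=3  xori  $7, $3, 14       | $0=0 $1=7 $2=9 $3=1 $4=3 $5=5 $6=6 $7=15
PC=8  and  $2, $6, $6        | $0=0 $1=7 $2=6 $3=1 $4=3 $5=5 $6=6 $7=15
PC=9  xori  $6, $2, 12       | $0=0 $1=7 $2=6 $3=1 $4=3 $5=5 $6=10 $7=15
PC=10 slt  $6, $3, $1        | $0=0 $1=7 $2=6 $3=1 $4=3 $5=5 $6=1 $7=15
PC=11 addi  $4, $1, 6        | $0=0 $1=7 $2=6 $3=1 $4=13 $5=5 $6=1 $7=15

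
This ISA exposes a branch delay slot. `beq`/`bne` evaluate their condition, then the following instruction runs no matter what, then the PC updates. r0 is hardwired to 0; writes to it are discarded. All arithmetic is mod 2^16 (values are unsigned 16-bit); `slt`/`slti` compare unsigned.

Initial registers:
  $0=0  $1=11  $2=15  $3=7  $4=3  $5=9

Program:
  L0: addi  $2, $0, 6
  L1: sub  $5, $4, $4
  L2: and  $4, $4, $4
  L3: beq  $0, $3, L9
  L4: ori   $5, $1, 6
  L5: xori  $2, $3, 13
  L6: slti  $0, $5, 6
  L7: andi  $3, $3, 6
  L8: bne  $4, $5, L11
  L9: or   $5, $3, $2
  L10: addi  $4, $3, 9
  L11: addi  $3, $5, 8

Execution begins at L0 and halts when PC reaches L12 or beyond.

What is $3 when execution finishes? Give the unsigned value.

22

PC=0  addi  $2, $0, 6        | $0=0 $1=11 $2=6 $3=7 $4=3 $5=9
PC=1  sub  $5, $4, $4        | $0=0 $1=11 $2=6 $3=7 $4=3 $5=0
PC=2  and  $4, $4, $4        | $0=0 $1=11 $2=6 $3=7 $4=3 $5=0
PC=3  beq  $0, $3, L9        | $0=0 $1=11 $2=6 $3=7 $4=3 $5=0  [not taken]
PC=4  ori   $5, $1, 6        | $0=0 $1=11 $2=6 $3=7 $4=3 $5=15
PC=5  xori  $2, $3, 13       | $0=0 $1=11 $2=10 $3=7 $4=3 $5=15
PC=6  slti  $0, $5, 6        | $0=0 $1=11 $2=10 $3=7 $4=3 $5=15
PC=7  andi  $3, $3, 6        | $0=0 $1=11 $2=10 $3=6 $4=3 $5=15
PC=8  bne  $4, $5, L11       | $0=0 $1=11 $2=10 $3=6 $4=3 $5=15  [TAKEN]
PC=9  or   $5, $3, $2        | $0=0 $1=11 $2=10 $3=6 $4=3 $5=14
PC=11 addi  $3, $5, 8        | $0=0 $1=11 $2=10 $3=22 $4=3 $5=14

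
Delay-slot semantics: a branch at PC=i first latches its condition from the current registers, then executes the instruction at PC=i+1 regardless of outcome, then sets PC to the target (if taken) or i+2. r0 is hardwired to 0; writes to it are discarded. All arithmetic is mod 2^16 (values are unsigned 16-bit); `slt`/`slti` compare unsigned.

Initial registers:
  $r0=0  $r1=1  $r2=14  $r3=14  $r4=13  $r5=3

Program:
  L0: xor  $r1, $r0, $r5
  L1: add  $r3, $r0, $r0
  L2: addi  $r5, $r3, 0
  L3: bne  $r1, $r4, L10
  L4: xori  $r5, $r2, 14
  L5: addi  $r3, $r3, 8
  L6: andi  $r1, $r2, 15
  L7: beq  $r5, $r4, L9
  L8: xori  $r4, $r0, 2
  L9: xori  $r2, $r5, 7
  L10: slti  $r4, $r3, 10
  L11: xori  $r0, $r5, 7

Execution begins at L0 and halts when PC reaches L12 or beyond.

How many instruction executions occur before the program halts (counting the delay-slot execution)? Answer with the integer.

PC=0  xor  $r1, $r0, $r5     | $r0=0 $r1=3 $r2=14 $r3=14 $r4=13 $r5=3
PC=1  add  $r3, $r0, $r0     | $r0=0 $r1=3 $r2=14 $r3=0 $r4=13 $r5=3
PC=2  addi  $r5, $r3, 0      | $r0=0 $r1=3 $r2=14 $r3=0 $r4=13 $r5=0
PC=3  bne  $r1, $r4, L10     | $r0=0 $r1=3 $r2=14 $r3=0 $r4=13 $r5=0  [TAKEN]
PC=4  xori  $r5, $r2, 14     | $r0=0 $r1=3 $r2=14 $r3=0 $r4=13 $r5=0
PC=10 slti  $r4, $r3, 10     | $r0=0 $r1=3 $r2=14 $r3=0 $r4=1 $r5=0
PC=11 xori  $r0, $r5, 7      | $r0=0 $r1=3 $r2=14 $r3=0 $r4=1 $r5=0

7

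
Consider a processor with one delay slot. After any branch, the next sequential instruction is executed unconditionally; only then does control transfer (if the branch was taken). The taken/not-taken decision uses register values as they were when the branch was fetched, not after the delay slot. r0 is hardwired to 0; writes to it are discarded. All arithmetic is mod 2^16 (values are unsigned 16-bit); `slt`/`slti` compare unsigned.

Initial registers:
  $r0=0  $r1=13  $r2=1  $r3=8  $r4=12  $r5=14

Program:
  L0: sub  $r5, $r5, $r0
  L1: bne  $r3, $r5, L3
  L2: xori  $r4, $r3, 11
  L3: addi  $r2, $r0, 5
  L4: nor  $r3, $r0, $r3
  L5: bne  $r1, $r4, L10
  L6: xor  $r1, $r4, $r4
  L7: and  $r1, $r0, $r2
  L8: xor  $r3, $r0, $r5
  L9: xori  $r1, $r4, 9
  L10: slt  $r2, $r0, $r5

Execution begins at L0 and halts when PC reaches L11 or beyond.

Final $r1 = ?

  step pc=0: sub  $r5, $r5, $r0  regs=(0,13,1,8,12,14)
  step pc=1: bne  $r3, $r5, L3  cond=T  regs=(0,13,1,8,12,14)
  step pc=2: xori  $r4, $r3, 11  regs=(0,13,1,8,3,14)
  step pc=3: addi  $r2, $r0, 5  regs=(0,13,5,8,3,14)
  step pc=4: nor  $r3, $r0, $r3  regs=(0,13,5,65527,3,14)
  step pc=5: bne  $r1, $r4, L10  cond=T  regs=(0,13,5,65527,3,14)
  step pc=6: xor  $r1, $r4, $r4  regs=(0,0,5,65527,3,14)
  step pc=10: slt  $r2, $r0, $r5  regs=(0,0,1,65527,3,14)

0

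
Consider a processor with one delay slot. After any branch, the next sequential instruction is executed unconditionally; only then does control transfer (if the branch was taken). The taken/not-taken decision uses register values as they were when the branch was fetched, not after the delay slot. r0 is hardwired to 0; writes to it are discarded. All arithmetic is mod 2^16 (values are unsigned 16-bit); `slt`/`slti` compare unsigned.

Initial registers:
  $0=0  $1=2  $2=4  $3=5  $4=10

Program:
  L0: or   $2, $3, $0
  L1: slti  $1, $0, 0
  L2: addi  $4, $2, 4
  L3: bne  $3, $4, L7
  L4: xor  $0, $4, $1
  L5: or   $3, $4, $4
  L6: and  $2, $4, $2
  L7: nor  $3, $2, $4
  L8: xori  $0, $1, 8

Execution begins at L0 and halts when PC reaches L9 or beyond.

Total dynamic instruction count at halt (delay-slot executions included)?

#0 or   $2, $3, $0 ; 0/2/5/5/10
#1 slti  $1, $0, 0 ; 0/0/5/5/10
#2 addi  $4, $2, 4 ; 0/0/5/5/9
#3 bne  $3, $4, L7 ; 0/0/5/5/9 ; →target
#4 xor  $0, $4, $1 ; 0/0/5/5/9
#7 nor  $3, $2, $4 ; 0/0/5/65522/9
#8 xori  $0, $1, 8 ; 0/0/5/65522/9

7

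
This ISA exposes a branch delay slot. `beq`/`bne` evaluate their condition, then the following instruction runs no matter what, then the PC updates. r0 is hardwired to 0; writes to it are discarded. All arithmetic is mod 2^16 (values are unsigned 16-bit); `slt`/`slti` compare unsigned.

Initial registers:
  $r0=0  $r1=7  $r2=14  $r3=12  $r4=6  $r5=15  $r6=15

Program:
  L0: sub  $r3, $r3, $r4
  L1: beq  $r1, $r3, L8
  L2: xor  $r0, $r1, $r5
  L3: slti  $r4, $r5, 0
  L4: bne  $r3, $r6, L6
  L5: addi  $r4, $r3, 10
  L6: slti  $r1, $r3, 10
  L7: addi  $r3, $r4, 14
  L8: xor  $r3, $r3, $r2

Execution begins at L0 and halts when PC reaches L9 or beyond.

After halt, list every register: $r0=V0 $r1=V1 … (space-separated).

#0 sub  $r3, $r3, $r4 ; 0/7/14/6/6/15/15
#1 beq  $r1, $r3, L8 ; 0/7/14/6/6/15/15 ; →fallthru
#2 xor  $r0, $r1, $r5 ; 0/7/14/6/6/15/15
#3 slti  $r4, $r5, 0 ; 0/7/14/6/0/15/15
#4 bne  $r3, $r6, L6 ; 0/7/14/6/0/15/15 ; →target
#5 addi  $r4, $r3, 10 ; 0/7/14/6/16/15/15
#6 slti  $r1, $r3, 10 ; 0/1/14/6/16/15/15
#7 addi  $r3, $r4, 14 ; 0/1/14/30/16/15/15
#8 xor  $r3, $r3, $r2 ; 0/1/14/16/16/15/15

$r0=0 $r1=1 $r2=14 $r3=16 $r4=16 $r5=15 $r6=15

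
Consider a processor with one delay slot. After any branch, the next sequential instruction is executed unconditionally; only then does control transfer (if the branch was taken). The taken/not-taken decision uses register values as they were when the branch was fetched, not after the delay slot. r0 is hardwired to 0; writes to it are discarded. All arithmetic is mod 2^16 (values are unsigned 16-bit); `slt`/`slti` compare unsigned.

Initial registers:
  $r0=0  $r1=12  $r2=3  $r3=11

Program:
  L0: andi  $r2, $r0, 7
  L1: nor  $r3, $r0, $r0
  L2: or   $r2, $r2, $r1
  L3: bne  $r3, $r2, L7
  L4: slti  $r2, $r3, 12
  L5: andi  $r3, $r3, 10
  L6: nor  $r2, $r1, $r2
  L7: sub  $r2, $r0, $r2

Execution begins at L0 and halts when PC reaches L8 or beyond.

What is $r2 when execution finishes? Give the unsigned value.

  step pc=0: andi  $r2, $r0, 7  regs=(0,12,0,11)
  step pc=1: nor  $r3, $r0, $r0  regs=(0,12,0,65535)
  step pc=2: or   $r2, $r2, $r1  regs=(0,12,12,65535)
  step pc=3: bne  $r3, $r2, L7  cond=T  regs=(0,12,12,65535)
  step pc=4: slti  $r2, $r3, 12  regs=(0,12,0,65535)
  step pc=7: sub  $r2, $r0, $r2  regs=(0,12,0,65535)

0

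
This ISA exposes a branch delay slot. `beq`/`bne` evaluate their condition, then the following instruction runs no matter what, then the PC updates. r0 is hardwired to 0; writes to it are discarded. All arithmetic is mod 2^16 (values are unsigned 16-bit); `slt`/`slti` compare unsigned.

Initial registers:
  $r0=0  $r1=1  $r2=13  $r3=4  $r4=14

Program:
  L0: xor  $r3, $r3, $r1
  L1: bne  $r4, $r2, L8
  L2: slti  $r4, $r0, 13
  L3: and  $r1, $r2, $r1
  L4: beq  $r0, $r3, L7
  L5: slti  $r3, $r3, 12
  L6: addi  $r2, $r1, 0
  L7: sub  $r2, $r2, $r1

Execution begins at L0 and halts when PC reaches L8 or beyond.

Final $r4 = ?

1

#0 xor  $r3, $r3, $r1 ; 0/1/13/5/14
#1 bne  $r4, $r2, L8 ; 0/1/13/5/14 ; →target
#2 slti  $r4, $r0, 13 ; 0/1/13/5/1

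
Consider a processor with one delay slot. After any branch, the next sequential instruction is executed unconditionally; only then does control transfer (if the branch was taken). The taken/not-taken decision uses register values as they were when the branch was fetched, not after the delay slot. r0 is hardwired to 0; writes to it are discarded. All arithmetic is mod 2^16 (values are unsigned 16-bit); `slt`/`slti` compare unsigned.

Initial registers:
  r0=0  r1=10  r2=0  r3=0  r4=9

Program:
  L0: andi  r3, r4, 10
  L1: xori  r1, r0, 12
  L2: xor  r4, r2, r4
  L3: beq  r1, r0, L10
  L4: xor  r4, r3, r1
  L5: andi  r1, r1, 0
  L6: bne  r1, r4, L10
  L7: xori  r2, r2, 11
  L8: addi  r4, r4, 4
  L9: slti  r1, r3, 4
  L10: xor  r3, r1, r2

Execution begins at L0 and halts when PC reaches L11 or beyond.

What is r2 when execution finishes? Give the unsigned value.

#0 andi  r3, r4, 10 ; 0/10/0/8/9
#1 xori  r1, r0, 12 ; 0/12/0/8/9
#2 xor  r4, r2, r4 ; 0/12/0/8/9
#3 beq  r1, r0, L10 ; 0/12/0/8/9 ; →fallthru
#4 xor  r4, r3, r1 ; 0/12/0/8/4
#5 andi  r1, r1, 0 ; 0/0/0/8/4
#6 bne  r1, r4, L10 ; 0/0/0/8/4 ; →target
#7 xori  r2, r2, 11 ; 0/0/11/8/4
#10 xor  r3, r1, r2 ; 0/0/11/11/4

11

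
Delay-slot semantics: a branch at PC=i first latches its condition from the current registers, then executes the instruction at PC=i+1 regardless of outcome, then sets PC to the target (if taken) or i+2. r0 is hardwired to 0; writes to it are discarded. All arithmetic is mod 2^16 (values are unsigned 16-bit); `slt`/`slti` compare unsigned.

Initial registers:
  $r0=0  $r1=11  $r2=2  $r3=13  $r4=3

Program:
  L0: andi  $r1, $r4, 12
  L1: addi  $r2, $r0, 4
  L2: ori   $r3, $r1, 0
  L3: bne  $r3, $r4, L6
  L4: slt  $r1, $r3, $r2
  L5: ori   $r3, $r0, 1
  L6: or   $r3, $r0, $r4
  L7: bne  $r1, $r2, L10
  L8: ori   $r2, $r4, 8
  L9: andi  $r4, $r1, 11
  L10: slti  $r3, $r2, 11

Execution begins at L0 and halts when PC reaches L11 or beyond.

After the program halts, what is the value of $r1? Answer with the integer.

PC=0  andi  $r1, $r4, 12     | $r0=0 $r1=0 $r2=2 $r3=13 $r4=3
PC=1  addi  $r2, $r0, 4      | $r0=0 $r1=0 $r2=4 $r3=13 $r4=3
PC=2  ori   $r3, $r1, 0      | $r0=0 $r1=0 $r2=4 $r3=0 $r4=3
PC=3  bne  $r3, $r4, L6      | $r0=0 $r1=0 $r2=4 $r3=0 $r4=3  [TAKEN]
PC=4  slt  $r1, $r3, $r2     | $r0=0 $r1=1 $r2=4 $r3=0 $r4=3
PC=6  or   $r3, $r0, $r4     | $r0=0 $r1=1 $r2=4 $r3=3 $r4=3
PC=7  bne  $r1, $r2, L10     | $r0=0 $r1=1 $r2=4 $r3=3 $r4=3  [TAKEN]
PC=8  ori   $r2, $r4, 8      | $r0=0 $r1=1 $r2=11 $r3=3 $r4=3
PC=10 slti  $r3, $r2, 11     | $r0=0 $r1=1 $r2=11 $r3=0 $r4=3

1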